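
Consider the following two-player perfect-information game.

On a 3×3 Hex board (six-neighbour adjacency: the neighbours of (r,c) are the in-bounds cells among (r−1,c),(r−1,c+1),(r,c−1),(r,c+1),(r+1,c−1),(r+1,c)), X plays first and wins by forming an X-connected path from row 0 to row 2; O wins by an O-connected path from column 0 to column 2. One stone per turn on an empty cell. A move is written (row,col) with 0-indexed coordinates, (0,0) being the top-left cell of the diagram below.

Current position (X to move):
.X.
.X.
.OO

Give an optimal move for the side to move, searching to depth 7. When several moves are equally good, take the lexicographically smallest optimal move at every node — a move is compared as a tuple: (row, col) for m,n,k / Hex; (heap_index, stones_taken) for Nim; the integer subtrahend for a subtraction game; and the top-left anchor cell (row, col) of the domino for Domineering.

ply 1, X at .X./.X./.OO | (0,0)=-1→XX./.X./.OO; (0,2)=-1→.XX/.X./.OO; (1,0)=-1→.X./XX./.OO; (1,2)=-1→.X./.XX/.OO; (2,0)=+1→.X./.X./XOO*
ply 2: .X./.X./XOO is terminal -1 (O); from .X./.X./.OO depth 7

X's best at [.X./.X./.OO]: (2,0)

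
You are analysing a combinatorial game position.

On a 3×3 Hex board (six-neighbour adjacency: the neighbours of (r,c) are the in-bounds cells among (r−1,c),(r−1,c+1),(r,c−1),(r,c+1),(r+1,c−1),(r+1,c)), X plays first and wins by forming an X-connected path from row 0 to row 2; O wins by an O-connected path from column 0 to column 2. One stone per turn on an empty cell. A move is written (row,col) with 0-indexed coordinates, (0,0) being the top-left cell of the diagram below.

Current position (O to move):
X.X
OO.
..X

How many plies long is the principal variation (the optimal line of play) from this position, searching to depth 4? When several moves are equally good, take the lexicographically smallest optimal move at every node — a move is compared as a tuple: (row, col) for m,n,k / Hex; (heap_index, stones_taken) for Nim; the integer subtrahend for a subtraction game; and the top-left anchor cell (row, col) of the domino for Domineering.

p1 O@[X.X/OO./..X]: (0,1)[XOX/OO./..X]-1 (1,2)[X.X/OOO/..X]+1* (2,0)[X.X/OO./O.X]-1 (2,1)[X.X/OO./.OX]-1
p2 X@[X.X/OOO/..X] terminal -1; root [X.X/OO./..X] d4

PV length from [X.X/OO./..X]: 1 ply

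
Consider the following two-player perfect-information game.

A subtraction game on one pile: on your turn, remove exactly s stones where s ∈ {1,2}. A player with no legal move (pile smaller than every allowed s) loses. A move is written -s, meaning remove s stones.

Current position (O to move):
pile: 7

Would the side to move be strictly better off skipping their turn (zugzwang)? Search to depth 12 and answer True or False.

zugzwang(7, O) = False

ply 1, O at 7 | -1=+1→6*; -2=-1→5
ply 2, X at 6 | -1=-1→5*; -2=-1→4
ply 3, O at 5 | -1=-1→4; -2=+1→3*
ply 4, X at 3 | -1=-1→2*; -2=-1→1
ply 5, O at 2 | -1=-1→1; -2=+1→0*
ply 6: 0 is terminal -1 (X); from 7 depth 12
if O skipped the turn, X would face:
~ ply 1, X at 7 | -1=+1→6*; -2=-1→5
~ ply 2, O at 6 | -1=-1→5*; -2=-1→4
~ ply 3, X at 5 | -1=-1→4; -2=+1→3*
~ ply 4, O at 3 | -1=-1→2*; -2=-1→1
~ ply 5, X at 2 | -1=-1→1; -2=+1→0*
~ ply 6: 0 is terminal -1 (O); from 7 depth 12
compare (O): move=+1 vs pass=-1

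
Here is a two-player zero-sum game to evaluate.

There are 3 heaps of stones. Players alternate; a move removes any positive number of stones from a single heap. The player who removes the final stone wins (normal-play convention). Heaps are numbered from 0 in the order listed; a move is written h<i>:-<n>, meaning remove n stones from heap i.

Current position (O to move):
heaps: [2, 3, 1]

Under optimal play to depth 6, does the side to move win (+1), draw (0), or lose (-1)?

value((2,3,1), O) = -1

[(2,3,1)] O move#1: h0:-1:-1/(1,3,1)*, h0:-2:-1/(0,3,1), h1:-1:-1/(2,2,1), h1:-2:-1/(2,1,1), h1:-3:-1/(2,0,1), h2:-1:-1/(2,3,0)
[(1,3,1)] X move#2: h0:-1:-1/(0,3,1), h1:-1:-1/(1,2,1), h1:-2:-1/(1,1,1), h1:-3:+1/(1,0,1)*, h2:-1:-1/(1,3,0)
[(1,0,1)] O move#3: h0:-1:-1/(0,0,1)*, h2:-1:-1/(1,0,0)
[(0,0,1)] X move#4: h2:-1:+1/(0,0,0)*
[(0,0,0)] end (terminal -1, O#5); searched (2,3,1) to 6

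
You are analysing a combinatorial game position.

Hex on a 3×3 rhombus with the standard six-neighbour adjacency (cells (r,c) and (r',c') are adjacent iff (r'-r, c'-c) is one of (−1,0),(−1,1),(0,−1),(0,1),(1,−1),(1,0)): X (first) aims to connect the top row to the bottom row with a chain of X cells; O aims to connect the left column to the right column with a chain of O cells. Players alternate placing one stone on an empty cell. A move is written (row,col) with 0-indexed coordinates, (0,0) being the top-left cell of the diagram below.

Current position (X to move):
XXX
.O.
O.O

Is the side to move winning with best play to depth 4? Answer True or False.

[XXX/.O./O.O] X move#1: (1,0):-1/XXX/XO./O.O*, (1,2):-1/XXX/.OX/O.O, (2,1):-1/XXX/.O./OXO
[XXX/XO./O.O] O move#2: (1,2):+1/XXX/XOO/O.O*, (2,1):+1/XXX/XO./OOO
[XXX/XOO/O.O] end (terminal -1, X#3); searched XXX/.O./O.O to 4

X winning at [XXX/.O./O.O]: False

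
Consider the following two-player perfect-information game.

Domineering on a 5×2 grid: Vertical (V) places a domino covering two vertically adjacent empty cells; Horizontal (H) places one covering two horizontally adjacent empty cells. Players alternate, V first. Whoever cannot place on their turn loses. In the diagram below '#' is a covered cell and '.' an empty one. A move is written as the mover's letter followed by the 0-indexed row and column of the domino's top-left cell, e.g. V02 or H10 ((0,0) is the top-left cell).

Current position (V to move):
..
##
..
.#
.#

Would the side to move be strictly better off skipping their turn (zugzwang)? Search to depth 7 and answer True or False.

p1 V@[../##/../.#/.#]: V20[../##/#./##/.#]-1* V30[../##/../##/##]-1
p2 H@[../##/#./##/.#]: H00[##/##/#./##/.#]+1*
p3 V@[##/##/#./##/.#] terminal -1; root [../##/../.#/.#] d7
pass branch (H moves first from the same position):
  | p1 H@[../##/../.#/.#]: H00[##/##/../.#/.#]-1 H20[../##/##/.#/.#]+1*
  | p2 V@[../##/##/.#/.#]: V30[../##/##/##/##]-1*
  | p3 H@[../##/##/##/##]: H00[##/##/##/##/##]+1*
  | p4 V@[##/##/##/##/##] terminal -1; root [../##/../.#/.#] d7
V moving scores -1; V passing scores -1

zugzwang(../##/../.#/.#, V) = False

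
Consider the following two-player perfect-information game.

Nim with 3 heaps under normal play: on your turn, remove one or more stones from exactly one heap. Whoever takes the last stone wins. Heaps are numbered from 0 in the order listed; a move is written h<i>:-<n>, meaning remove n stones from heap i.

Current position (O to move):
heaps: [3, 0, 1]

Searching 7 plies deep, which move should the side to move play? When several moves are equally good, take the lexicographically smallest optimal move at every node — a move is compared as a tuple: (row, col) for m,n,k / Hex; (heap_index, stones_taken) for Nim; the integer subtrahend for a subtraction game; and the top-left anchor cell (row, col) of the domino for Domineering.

ply 1, O at (3,0,1) | h0:-1=-1→(2,0,1); h0:-2=+1→(1,0,1)*; h0:-3=-1→(0,0,1); h2:-1=-1→(3,0,0)
ply 2, X at (1,0,1) | h0:-1=-1→(0,0,1)*; h2:-1=-1→(1,0,0)
ply 3, O at (0,0,1) | h2:-1=+1→(0,0,0)*
ply 4: (0,0,0) is terminal -1 (X); from (3,0,1) depth 7

O's best at [(3,0,1)]: h0:-2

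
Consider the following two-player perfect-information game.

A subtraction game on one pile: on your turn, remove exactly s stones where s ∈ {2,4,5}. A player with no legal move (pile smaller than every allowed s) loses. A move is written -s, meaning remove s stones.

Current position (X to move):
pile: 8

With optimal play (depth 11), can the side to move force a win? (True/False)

p1 X@[8]: -2[6]-1* -4[4]-1 -5[3]-1
p2 O@[6]: -2[4]-1 -4[2]-1 -5[1]+1*
p3 X@[1] terminal -1; root [8] d11

X winning at [8]: False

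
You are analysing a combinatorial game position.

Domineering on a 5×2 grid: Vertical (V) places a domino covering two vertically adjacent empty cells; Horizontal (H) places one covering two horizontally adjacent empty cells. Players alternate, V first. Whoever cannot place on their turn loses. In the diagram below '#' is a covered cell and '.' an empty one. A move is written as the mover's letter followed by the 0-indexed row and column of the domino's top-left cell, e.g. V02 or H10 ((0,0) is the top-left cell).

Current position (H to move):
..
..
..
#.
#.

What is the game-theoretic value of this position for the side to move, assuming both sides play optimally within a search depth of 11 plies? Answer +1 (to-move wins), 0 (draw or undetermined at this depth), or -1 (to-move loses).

p1 H@[../../../#./#.]: H00[##/../../#./#.]-1 H10[../##/../#./#.]+1* H20[../../##/#./#.]-1
p2 V@[../##/../#./#.]: V21[../##/.#/##/#.]-1* V31[../##/../##/##]-1
p3 H@[../##/.#/##/#.]: H00[##/##/.#/##/#.]+1*
p4 V@[##/##/.#/##/#.] terminal -1; root [../../../#./#.] d11

value(../../../#./#., H) = +1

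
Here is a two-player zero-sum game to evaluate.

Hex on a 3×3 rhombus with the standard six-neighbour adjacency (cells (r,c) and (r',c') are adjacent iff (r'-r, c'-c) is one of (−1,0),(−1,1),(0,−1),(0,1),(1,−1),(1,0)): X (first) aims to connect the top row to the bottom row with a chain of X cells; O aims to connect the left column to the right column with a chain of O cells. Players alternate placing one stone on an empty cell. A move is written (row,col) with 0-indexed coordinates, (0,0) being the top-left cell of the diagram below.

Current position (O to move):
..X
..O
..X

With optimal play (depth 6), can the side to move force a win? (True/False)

p1 O@[..X/..O/..X]: (0,0)[O.X/..O/..X]-1 (0,1)[.OX/..O/..X]-1 (1,0)[..X/O.O/..X]-1 (1,1)[..X/.OO/..X]+1* (2,0)[..X/..O/O.X]+1 (2,1)[..X/..O/.OX]-1
p2 X@[..X/.OO/..X]: (0,0)[X.X/.OO/..X]-1* (0,1)[.XX/.OO/..X]-1 (1,0)[..X/XOO/..X]-1 (2,0)[..X/.OO/X.X]-1 (2,1)[..X/.OO/.XX]-1
p3 O@[X.X/.OO/..X]: (0,1)[XOX/.OO/..X]+1* (1,0)[X.X/OOO/..X]+1 (2,0)[X.X/.OO/O.X]+1 (2,1)[X.X/.OO/.OX]+1
p4 X@[XOX/.OO/..X]: (1,0)[XOX/XOO/..X]-1* (2,0)[XOX/.OO/X.X]-1 (2,1)[XOX/.OO/.XX]-1
p5 O@[XOX/XOO/..X]: (2,0)[XOX/XOO/O.X]+1* (2,1)[XOX/XOO/.OX]-1
p6 X@[XOX/XOO/O.X] terminal -1; root [..X/..O/..X] d6

O winning at [..X/..O/..X]: True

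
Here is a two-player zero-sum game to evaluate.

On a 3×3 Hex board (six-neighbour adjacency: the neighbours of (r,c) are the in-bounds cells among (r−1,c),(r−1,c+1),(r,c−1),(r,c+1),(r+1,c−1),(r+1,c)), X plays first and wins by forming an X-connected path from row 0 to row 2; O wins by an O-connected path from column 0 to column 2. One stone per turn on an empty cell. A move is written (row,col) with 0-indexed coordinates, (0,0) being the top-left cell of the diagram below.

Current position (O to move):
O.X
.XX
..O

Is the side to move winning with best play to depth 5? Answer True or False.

O winning at [O.X/.XX/..O]: False

p1 O@[O.X/.XX/..O]: (0,1)[OOX/.XX/..O]-1* (1,0)[O.X/OXX/..O]-1 (2,0)[O.X/.XX/O.O]-1 (2,1)[O.X/.XX/.OO]-1
p2 X@[OOX/.XX/..O]: (1,0)[OOX/XXX/..O]+1* (2,0)[OOX/.XX/X.O]+1 (2,1)[OOX/.XX/.XO]+1
p3 O@[OOX/XXX/..O]: (2,0)[OOX/XXX/O.O]-1* (2,1)[OOX/XXX/.OO]-1
p4 X@[OOX/XXX/O.O]: (2,1)[OOX/XXX/OXO]+1*
p5 O@[OOX/XXX/OXO] terminal -1; root [O.X/.XX/..O] d5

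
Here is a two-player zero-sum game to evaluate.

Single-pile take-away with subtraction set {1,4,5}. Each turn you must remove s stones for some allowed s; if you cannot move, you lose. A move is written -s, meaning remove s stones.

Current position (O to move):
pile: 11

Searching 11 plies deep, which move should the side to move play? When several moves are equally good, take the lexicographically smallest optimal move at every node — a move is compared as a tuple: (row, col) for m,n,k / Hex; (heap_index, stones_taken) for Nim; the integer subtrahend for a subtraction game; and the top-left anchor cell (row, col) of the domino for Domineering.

[11] O move#1: -1:+1/10*, -4:-1/7, -5:-1/6
[10] X move#2: -1:-1/9*, -4:-1/6, -5:-1/5
[9] O move#3: -1:+1/8*, -4:-1/5, -5:-1/4
[8] X move#4: -1:-1/7*, -4:-1/4, -5:-1/3
[7] O move#5: -1:-1/6, -4:-1/3, -5:+1/2*
[2] X move#6: -1:-1/1*
[1] O move#7: -1:+1/0*
[0] end (terminal -1, X#8); searched 11 to 11

O's best at [11]: -1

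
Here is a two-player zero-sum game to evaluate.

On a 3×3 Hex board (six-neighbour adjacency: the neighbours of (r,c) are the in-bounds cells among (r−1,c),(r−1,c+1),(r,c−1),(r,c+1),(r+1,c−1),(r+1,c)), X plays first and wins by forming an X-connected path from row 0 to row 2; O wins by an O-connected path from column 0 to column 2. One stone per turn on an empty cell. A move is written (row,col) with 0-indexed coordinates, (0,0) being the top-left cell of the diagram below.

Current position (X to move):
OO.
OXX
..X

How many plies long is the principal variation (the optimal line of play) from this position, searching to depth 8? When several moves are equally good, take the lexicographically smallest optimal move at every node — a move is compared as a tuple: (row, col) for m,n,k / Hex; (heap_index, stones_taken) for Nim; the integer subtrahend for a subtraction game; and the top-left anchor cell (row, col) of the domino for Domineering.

PV length from [OO./OXX/..X]: 1 ply

[OO./OXX/..X] X move#1: (0,2):+1/OOX/OXX/..X*, (2,0):-1/OO./OXX/X.X, (2,1):-1/OO./OXX/.XX
[OOX/OXX/..X] end (terminal -1, O#2); searched OO./OXX/..X to 8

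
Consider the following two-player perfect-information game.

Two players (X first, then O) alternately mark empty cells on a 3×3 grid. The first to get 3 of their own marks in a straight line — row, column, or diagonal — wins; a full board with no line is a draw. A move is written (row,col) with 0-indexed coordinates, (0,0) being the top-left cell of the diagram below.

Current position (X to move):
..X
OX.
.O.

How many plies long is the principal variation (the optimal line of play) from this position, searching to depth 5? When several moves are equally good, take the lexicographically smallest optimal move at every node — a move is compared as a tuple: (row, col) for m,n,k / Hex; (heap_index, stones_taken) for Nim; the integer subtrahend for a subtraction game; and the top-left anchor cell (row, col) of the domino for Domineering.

PV length from [..X/OX./.O.]: 5 plies

[..X/OX./.O.] X move#1: (0,0):+1/X.X/OX./.O.*, (0,1):+1/.XX/OX./.O., (1,2):+1/..X/OXX/.O., (2,0):+1/..X/OX./XO., (2,2):+1/..X/OX./.OX
[X.X/OX./.O.] O move#2: (0,1):-1/XOX/OX./.O.*, (1,2):-1/X.X/OXO/.O., (2,0):-1/X.X/OX./OO., (2,2):-1/X.X/OX./.OO
[XOX/OX./.O.] X move#3: (1,2):+1/XOX/OXX/.O.*, (2,0):+1/XOX/OX./XO., (2,2):+1/XOX/OX./.OX
[XOX/OXX/.O.] O move#4: (2,0):-1/XOX/OXX/OO.*, (2,2):-1/XOX/OXX/.OO
[XOX/OXX/OO.] X move#5: (2,2):+1/XOX/OXX/OOX*
[XOX/OXX/OOX] end (terminal -1, O#6); searched ..X/OX./.O. to 5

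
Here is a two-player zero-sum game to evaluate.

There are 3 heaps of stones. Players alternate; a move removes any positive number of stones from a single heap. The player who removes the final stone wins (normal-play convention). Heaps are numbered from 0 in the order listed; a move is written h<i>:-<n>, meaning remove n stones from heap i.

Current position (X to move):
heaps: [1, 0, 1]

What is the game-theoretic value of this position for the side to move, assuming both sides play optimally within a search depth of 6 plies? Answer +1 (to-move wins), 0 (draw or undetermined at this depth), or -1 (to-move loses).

value((1,0,1), X) = -1

p1 X@[(1,0,1)]: h0:-1[(0,0,1)]-1* h2:-1[(1,0,0)]-1
p2 O@[(0,0,1)]: h2:-1[(0,0,0)]+1*
p3 X@[(0,0,0)] terminal -1; root [(1,0,1)] d6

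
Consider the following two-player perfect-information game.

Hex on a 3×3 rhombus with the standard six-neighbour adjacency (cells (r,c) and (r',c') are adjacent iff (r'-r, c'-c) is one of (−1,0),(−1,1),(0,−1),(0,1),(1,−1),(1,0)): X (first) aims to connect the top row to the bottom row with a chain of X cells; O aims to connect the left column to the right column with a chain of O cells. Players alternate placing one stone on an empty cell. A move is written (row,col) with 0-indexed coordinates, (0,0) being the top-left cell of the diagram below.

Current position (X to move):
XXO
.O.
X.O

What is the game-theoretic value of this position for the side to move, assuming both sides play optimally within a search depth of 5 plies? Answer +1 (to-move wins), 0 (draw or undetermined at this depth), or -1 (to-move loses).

ply 1, X at XXO/.O./X.O | (1,0)=+1→XXO/XO./X.O*; (1,2)=-1→XXO/.OX/X.O; (2,1)=-1→XXO/.O./XXO
ply 2: XXO/XO./X.O is terminal -1 (O); from XXO/.O./X.O depth 5

value(XXO/.O./X.O, X) = +1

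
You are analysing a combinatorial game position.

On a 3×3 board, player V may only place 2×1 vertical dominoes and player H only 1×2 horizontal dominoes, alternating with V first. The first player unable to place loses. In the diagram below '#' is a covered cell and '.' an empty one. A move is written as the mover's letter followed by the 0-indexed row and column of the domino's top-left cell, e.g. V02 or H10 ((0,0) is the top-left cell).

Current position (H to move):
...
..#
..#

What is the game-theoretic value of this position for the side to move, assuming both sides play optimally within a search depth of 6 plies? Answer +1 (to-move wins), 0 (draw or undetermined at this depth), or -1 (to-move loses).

p1 H@[.../..#/..#]: H00[##./..#/..#]-1 H01[.##/..#/..#]-1 H10[.../###/..#]+1* H20[.../..#/###]-1
p2 V@[.../###/..#] terminal -1; root [.../..#/..#] d6

value(.../..#/..#, H) = +1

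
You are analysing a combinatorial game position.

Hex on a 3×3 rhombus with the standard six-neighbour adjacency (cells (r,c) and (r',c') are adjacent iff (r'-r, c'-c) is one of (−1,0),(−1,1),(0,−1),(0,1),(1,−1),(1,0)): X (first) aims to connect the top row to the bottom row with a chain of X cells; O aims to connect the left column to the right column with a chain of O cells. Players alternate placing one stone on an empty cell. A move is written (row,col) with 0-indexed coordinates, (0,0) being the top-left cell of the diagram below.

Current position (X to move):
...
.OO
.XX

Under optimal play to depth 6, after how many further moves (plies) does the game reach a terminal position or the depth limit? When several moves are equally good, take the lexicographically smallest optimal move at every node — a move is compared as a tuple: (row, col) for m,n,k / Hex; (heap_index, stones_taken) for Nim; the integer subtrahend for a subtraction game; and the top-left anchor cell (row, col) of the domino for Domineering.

PV length from [.../.OO/.XX]: 4 plies

ply 1, X at .../.OO/.XX | (0,0)=-1→X../.OO/.XX*; (0,1)=-1→.X./.OO/.XX; (0,2)=-1→..X/.OO/.XX; (1,0)=-1→.../XOO/.XX; (2,0)=-1→.../.OO/XXX
ply 2, O at X../.OO/.XX | (0,1)=+1→XO./.OO/.XX*; (0,2)=+1→X.O/.OO/.XX; (1,0)=+1→X../OOO/.XX; (2,0)=+1→X../.OO/OXX
ply 3, X at XO./.OO/.XX | (0,2)=-1→XOX/.OO/.XX*; (1,0)=-1→XO./XOO/.XX; (2,0)=-1→XO./.OO/XXX
ply 4, O at XOX/.OO/.XX | (1,0)=+1→XOX/OOO/.XX*; (2,0)=+1→XOX/.OO/OXX
ply 5: XOX/OOO/.XX is terminal -1 (X); from .../.OO/.XX depth 6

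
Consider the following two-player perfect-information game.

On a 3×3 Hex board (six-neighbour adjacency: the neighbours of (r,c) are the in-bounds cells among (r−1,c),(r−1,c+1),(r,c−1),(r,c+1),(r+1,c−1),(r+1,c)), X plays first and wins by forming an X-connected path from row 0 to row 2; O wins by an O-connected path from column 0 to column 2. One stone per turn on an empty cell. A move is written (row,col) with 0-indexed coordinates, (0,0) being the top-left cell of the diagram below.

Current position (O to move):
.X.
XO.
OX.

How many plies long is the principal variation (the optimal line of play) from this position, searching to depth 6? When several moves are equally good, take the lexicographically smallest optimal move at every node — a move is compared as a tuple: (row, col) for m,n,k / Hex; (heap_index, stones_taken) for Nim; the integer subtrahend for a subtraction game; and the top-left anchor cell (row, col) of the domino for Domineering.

PV length from [.X./XO./OX.]: 3 plies

ply 1, O at .X./XO./OX. | (0,0)=+1→OX./XO./OX.*; (0,2)=+1→.XO/XO./OX.; (1,2)=+1→.X./XOO/OX.; (2,2)=+1→.X./XO./OXO
ply 2, X at OX./XO./OX. | (0,2)=-1→OXX/XO./OX.*; (1,2)=-1→OX./XOX/OX.; (2,2)=-1→OX./XO./OXX
ply 3, O at OXX/XO./OX. | (1,2)=+1→OXX/XOO/OX.*; (2,2)=-1→OXX/XO./OXO
ply 4: OXX/XOO/OX. is terminal -1 (X); from .X./XO./OX. depth 6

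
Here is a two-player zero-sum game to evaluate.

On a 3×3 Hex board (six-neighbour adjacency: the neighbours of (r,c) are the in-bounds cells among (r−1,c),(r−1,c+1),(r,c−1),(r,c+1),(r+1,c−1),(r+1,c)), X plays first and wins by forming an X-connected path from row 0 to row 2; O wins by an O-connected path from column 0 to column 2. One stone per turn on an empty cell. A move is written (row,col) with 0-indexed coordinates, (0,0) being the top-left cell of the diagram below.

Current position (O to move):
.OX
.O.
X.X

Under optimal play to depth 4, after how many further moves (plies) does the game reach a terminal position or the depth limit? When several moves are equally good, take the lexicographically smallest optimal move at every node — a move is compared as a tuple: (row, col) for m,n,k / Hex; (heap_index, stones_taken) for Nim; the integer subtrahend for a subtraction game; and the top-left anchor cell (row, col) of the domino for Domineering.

PV length from [.OX/.O./X.X]: 3 plies

[.OX/.O./X.X] O move#1: (0,0):-1/OOX/.O./X.X, (1,0):-1/.OX/OO./X.X, (1,2):+1/.OX/.OO/X.X*, (2,1):-1/.OX/.O./XOX
[.OX/.OO/X.X] X move#2: (0,0):-1/XOX/.OO/X.X*, (1,0):-1/.OX/XOO/X.X, (2,1):-1/.OX/.OO/XXX
[XOX/.OO/X.X] O move#3: (1,0):+1/XOX/OOO/X.X*, (2,1):-1/XOX/.OO/XOX
[XOX/OOO/X.X] end (terminal -1, X#4); searched .OX/.O./X.X to 4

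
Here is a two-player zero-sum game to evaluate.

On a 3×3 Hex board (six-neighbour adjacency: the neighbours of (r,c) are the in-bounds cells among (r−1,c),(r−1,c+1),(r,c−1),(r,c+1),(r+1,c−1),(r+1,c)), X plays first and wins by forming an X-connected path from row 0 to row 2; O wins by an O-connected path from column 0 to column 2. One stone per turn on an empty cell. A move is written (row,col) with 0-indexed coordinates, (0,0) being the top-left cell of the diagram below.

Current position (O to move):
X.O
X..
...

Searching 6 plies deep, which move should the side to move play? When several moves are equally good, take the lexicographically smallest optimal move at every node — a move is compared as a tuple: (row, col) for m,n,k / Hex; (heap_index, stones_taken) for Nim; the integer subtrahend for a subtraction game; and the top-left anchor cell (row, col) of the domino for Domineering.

p1 O@[X.O/X../...]: (0,1)[XOO/X../...]-1 (1,1)[X.O/XO./...]-1 (1,2)[X.O/X.O/...]-1 (2,0)[X.O/X../O..]+1* (2,1)[X.O/X../.O.]-1 (2,2)[X.O/X../..O]-1
p2 X@[X.O/X../O..]: (0,1)[XXO/X../O..]-1* (1,1)[X.O/XX./O..]-1 (1,2)[X.O/X.X/O..]-1 (2,1)[X.O/X../OX.]-1 (2,2)[X.O/X../O.X]-1
p3 O@[XXO/X../O..]: (1,1)[XXO/XO./O..]+1* (1,2)[XXO/X.O/O..]+1 (2,1)[XXO/X../OO.]+1 (2,2)[XXO/X../O.O]+1
p4 X@[XXO/XO./O..] terminal -1; root [X.O/X../...] d6

O's best at [X.O/X../...]: (2,0)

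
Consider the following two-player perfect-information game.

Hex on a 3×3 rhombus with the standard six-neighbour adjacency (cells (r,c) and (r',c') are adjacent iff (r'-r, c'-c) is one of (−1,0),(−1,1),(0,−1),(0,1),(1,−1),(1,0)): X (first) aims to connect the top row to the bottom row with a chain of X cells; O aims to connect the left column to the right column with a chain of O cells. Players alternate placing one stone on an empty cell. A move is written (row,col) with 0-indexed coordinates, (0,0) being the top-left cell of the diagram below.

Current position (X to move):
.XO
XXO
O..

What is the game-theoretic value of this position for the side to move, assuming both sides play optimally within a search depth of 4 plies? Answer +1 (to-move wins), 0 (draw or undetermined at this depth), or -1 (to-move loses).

value(.XO/XXO/O.., X) = +1

ply 1, X at .XO/XXO/O.. | (0,0)=-1→XXO/XXO/O..; (2,1)=+1→.XO/XXO/OX.*; (2,2)=-1→.XO/XXO/O.X
ply 2: .XO/XXO/OX. is terminal -1 (O); from .XO/XXO/O.. depth 4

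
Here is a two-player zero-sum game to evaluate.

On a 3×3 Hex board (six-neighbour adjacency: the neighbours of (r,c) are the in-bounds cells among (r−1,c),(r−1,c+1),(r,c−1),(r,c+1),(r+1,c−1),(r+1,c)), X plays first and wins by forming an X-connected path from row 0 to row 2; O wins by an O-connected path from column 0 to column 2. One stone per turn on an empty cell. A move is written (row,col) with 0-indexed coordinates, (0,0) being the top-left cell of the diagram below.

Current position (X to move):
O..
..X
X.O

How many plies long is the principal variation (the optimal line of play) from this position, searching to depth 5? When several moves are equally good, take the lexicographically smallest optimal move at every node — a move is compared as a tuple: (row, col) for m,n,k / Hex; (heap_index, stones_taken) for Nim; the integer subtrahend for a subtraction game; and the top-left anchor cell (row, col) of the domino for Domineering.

PV length from [O../..X/X.O]: 3 plies

[O../..X/X.O] X move#1: (0,1):+1/OX./..X/X.O*, (0,2):+1/O.X/..X/X.O, (1,0):+1/O../X.X/X.O, (1,1):+1/O../.XX/X.O, (2,1):+1/O../..X/XXO
[OX./..X/X.O] O move#2: (0,2):-1/OXO/..X/X.O*, (1,0):-1/OX./O.X/X.O, (1,1):-1/OX./.OX/X.O, (2,1):-1/OX./..X/XOO
[OXO/..X/X.O] X move#3: (1,0):+1/OXO/X.X/X.O*, (1,1):+1/OXO/.XX/X.O, (2,1):+1/OXO/..X/XXO
[OXO/X.X/X.O] end (terminal -1, O#4); searched O../..X/X.O to 5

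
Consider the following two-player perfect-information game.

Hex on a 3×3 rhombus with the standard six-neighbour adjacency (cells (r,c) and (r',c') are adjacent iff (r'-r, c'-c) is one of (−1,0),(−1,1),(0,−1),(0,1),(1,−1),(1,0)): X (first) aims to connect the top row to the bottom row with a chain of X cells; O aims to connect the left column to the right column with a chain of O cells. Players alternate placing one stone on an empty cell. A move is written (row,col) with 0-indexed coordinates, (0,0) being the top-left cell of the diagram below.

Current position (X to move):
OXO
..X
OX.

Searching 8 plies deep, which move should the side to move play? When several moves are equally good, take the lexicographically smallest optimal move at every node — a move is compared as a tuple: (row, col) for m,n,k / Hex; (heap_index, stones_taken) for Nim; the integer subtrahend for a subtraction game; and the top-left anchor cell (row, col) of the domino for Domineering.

ply 1, X at OXO/..X/OX. | (1,0)=-1→OXO/X.X/OX.; (1,1)=+1→OXO/.XX/OX.*; (2,2)=-1→OXO/..X/OXX
ply 2: OXO/.XX/OX. is terminal -1 (O); from OXO/..X/OX. depth 8

X's best at [OXO/..X/OX.]: (1,1)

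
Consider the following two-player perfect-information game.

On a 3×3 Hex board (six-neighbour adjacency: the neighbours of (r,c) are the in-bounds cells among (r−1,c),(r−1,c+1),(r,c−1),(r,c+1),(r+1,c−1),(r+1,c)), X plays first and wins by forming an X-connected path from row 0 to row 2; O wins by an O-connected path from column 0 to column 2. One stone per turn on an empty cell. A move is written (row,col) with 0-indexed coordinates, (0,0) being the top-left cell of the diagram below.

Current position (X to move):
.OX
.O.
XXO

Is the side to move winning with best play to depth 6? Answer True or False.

p1 X@[.OX/.O./XXO]: (0,0)[XOX/.O./XXO]+1* (1,0)[.OX/XO./XXO]+1 (1,2)[.OX/.OX/XXO]+1
p2 O@[XOX/.O./XXO]: (1,0)[XOX/OO./XXO]-1* (1,2)[XOX/.OO/XXO]-1
p3 X@[XOX/OO./XXO]: (1,2)[XOX/OOX/XXO]+1*
p4 O@[XOX/OOX/XXO] terminal -1; root [.OX/.O./XXO] d6

X winning at [.OX/.O./XXO]: True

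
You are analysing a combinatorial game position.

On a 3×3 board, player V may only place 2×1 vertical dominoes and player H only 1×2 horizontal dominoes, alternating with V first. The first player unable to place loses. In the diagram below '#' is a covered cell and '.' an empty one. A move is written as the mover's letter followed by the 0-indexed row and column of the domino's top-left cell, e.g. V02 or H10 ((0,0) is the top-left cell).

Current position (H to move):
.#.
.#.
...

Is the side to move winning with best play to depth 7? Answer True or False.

[.#./.#./...] H move#1: H20:-1/.#./.#./##.*, H21:-1/.#./.#./.##
[.#./.#./##.] V move#2: V00:+1/##./##./##.*, V02:+1/.##/.##/##., V12:+1/.#./.##/###
[##./##./##.] end (terminal -1, H#3); searched .#./.#./... to 7

H winning at [.#./.#./...]: False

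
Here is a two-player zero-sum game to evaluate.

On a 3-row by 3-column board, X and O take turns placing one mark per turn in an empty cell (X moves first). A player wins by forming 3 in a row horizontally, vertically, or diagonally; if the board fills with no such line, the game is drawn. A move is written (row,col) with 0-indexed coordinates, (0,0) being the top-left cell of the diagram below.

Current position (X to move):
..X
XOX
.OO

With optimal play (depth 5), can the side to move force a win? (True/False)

p1 X@[..X/XOX/.OO]: (0,0)[X.X/XOX/.OO]-1* (0,1)[.XX/XOX/.OO]-1 (2,0)[..X/XOX/XOO]-1
p2 O@[X.X/XOX/.OO]: (0,1)[XOX/XOX/.OO]+1* (2,0)[X.X/XOX/OOO]+1
p3 X@[XOX/XOX/.OO] terminal -1; root [..X/XOX/.OO] d5

X winning at [..X/XOX/.OO]: False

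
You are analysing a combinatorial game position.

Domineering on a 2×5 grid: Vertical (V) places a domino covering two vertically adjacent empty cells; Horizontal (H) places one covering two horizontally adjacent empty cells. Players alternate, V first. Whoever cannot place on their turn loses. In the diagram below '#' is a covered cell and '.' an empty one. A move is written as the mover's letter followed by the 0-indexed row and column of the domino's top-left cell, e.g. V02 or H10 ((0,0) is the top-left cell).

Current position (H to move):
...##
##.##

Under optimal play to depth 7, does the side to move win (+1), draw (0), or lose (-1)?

[...##/##.##] H move#1: H00:-1/##.##/##.##, H01:+1/.####/##.##*
[.####/##.##] end (terminal -1, V#2); searched ...##/##.## to 7

value(...##/##.##, H) = +1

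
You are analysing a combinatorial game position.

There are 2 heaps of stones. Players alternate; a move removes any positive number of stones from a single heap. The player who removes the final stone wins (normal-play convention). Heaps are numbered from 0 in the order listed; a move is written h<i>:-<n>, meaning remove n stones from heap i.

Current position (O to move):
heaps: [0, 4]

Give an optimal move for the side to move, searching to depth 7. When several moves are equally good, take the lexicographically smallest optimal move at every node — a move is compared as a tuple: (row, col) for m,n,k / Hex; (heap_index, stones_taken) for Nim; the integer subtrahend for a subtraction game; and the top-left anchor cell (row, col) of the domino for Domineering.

[(0,4)] O move#1: h1:-1:-1/(0,3), h1:-2:-1/(0,2), h1:-3:-1/(0,1), h1:-4:+1/(0,0)*
[(0,0)] end (terminal -1, X#2); searched (0,4) to 7

O's best at [(0,4)]: h1:-4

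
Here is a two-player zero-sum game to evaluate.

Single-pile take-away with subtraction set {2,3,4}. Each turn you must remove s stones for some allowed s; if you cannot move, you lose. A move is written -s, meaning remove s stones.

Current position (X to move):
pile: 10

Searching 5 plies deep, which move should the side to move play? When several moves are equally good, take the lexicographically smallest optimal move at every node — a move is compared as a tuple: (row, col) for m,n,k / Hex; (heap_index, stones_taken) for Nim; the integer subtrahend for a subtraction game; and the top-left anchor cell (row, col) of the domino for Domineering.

[10] X move#1: -2:-1/8, -3:+1/7*, -4:+1/6
[7] O move#2: -2:-1/5*, -3:-1/4, -4:-1/3
[5] X move#3: -2:-1/3, -3:-1/2, -4:+1/1*
[1] end (terminal -1, O#4); searched 10 to 5

X's best at [10]: -3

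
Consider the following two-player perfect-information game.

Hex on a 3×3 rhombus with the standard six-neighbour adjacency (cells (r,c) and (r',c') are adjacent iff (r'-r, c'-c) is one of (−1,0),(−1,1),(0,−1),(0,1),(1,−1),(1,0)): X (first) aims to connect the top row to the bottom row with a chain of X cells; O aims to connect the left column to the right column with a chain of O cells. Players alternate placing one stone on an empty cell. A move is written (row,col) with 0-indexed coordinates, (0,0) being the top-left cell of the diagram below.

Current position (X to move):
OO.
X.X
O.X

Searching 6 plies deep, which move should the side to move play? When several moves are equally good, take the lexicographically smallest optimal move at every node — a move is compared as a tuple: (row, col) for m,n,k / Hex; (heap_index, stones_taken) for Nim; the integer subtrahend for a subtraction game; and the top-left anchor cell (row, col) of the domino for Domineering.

X's best at [OO./X.X/O.X]: (0,2)

ply 1, X at OO./X.X/O.X | (0,2)=+1→OOX/X.X/O.X*; (1,1)=-1→OO./XXX/O.X; (2,1)=-1→OO./X.X/OXX
ply 2: OOX/X.X/O.X is terminal -1 (O); from OO./X.X/O.X depth 6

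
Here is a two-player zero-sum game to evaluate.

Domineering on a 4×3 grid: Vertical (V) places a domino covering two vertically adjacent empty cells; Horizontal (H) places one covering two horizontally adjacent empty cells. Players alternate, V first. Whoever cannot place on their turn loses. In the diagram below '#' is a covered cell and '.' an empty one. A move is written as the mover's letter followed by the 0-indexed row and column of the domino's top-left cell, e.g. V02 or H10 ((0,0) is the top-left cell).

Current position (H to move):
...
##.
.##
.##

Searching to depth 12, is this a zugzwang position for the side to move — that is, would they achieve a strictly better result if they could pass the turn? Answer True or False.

ply 1, H at .../##./.##/.## | H00=-1→##./##./.##/.##*; H01=-1→.##/##./.##/.##
ply 2, V at ##./##./.##/.## | V02=+1→###/###/.##/.##*; V20=+1→##./##./###/###
ply 3: ###/###/.##/.## is terminal -1 (H); from .../##./.##/.## depth 12
if H skipped the turn, V would face:
~ ply 1, V at .../##./.##/.## | V02=+1→..#/###/.##/.##*; V20=-1→.../##./###/###
~ ply 2, H at ..#/###/.##/.## | H00=-1→###/###/.##/.##*
~ ply 3, V at ###/###/.##/.## | V20=+1→###/###/###/###*
~ ply 4: ###/###/###/### is terminal -1 (H); from .../##./.##/.## depth 12
compare (H): move=-1 vs pass=-1

zugzwang(.../##./.##/.##, H) = False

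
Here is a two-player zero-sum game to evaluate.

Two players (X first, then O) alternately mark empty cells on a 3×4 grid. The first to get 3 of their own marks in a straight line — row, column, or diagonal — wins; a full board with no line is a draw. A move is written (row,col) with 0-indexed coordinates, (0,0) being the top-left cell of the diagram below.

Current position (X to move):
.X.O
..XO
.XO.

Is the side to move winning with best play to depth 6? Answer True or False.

p1 X@[.X.O/..XO/.XO.]: (0,0)[XX.O/..XO/.XO.]-1 (0,2)[.XXO/..XO/.XO.]-1 (1,0)[.X.O/X.XO/.XO.]-1 (1,1)[.X.O/.XXO/.XO.]+1* (2,0)[.X.O/..XO/XXO.]-1 (2,3)[.X.O/..XO/.XOX]+1
p2 O@[.X.O/.XXO/.XO.] terminal -1; root [.X.O/..XO/.XO.] d6

X winning at [.X.O/..XO/.XO.]: True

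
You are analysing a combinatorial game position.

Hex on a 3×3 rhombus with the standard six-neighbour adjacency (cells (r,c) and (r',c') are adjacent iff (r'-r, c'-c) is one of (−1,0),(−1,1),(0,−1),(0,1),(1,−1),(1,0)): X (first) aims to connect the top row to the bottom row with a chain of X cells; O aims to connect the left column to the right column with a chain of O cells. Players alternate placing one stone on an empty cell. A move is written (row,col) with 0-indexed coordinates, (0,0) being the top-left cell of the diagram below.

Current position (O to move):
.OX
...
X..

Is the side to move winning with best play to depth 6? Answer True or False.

O winning at [.OX/.../X..]: False

ply 1, O at .OX/.../X.. | (0,0)=-1→OOX/.../X..*; (1,0)=-1→.OX/O../X..; (1,1)=-1→.OX/.O./X..; (1,2)=-1→.OX/..O/X..; (2,1)=-1→.OX/.../XO.; (2,2)=-1→.OX/.../X.O
ply 2, X at OOX/.../X.. | (1,0)=+1→OOX/X../X..*; (1,1)=+1→OOX/.X./X..; (1,2)=+1→OOX/..X/X..; (2,1)=+1→OOX/.../XX.; (2,2)=+1→OOX/.../X.X
ply 3, O at OOX/X../X.. | (1,1)=-1→OOX/XO./X..*; (1,2)=-1→OOX/X.O/X..; (2,1)=-1→OOX/X../XO.; (2,2)=-1→OOX/X../X.O
ply 4, X at OOX/XO./X.. | (1,2)=+1→OOX/XOX/X..*; (2,1)=-1→OOX/XO./XX.; (2,2)=-1→OOX/XO./X.X
ply 5, O at OOX/XOX/X.. | (2,1)=-1→OOX/XOX/XO.*; (2,2)=-1→OOX/XOX/X.O
ply 6, X at OOX/XOX/XO. | (2,2)=+1→OOX/XOX/XOX*
ply 7: OOX/XOX/XOX is terminal -1 (O); from .OX/.../X.. depth 6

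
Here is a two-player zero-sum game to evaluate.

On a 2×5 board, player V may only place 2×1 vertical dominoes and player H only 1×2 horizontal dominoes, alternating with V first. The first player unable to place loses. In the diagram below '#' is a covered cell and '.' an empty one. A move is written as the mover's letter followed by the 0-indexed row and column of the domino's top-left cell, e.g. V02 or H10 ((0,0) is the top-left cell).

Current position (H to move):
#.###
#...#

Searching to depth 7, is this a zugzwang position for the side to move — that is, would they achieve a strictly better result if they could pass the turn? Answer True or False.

ply 1, H at #.###/#...# | H11=+1→#.###/###.#*; H12=-1→#.###/#.###
ply 2: #.###/###.# is terminal -1 (V); from #.###/#...# depth 7
pass branch (V moves first from the same position):
  | ply 1, V at #.###/#...# | V01=-1→#####/##..#*
  | ply 2, H at #####/##..# | H12=+1→#####/#####*
  | ply 3: #####/##### is terminal -1 (V); from #.###/#...# depth 7
H moving scores +1; H passing scores +1

zugzwang(#.###/#...#, H) = False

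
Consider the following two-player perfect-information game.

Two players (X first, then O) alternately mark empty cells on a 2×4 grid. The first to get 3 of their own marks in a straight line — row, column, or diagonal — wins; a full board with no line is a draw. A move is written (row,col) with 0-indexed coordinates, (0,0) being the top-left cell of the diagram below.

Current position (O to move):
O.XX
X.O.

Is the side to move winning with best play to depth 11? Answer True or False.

p1 O@[O.XX/X.O.]: (0,1)[OOXX/X.O.]+0* (1,1)[O.XX/XOO.]-1 (1,3)[O.XX/X.OO]-1
p2 X@[OOXX/X.O.]: (1,1)[OOXX/XXO.]+0* (1,3)[OOXX/X.OX]+0
p3 O@[OOXX/XXO.]: (1,3)[OOXX/XXOO]+0*
p4 X@[OOXX/XXOO] terminal +0; root [O.XX/X.O.] d11

O winning at [O.XX/X.O.]: False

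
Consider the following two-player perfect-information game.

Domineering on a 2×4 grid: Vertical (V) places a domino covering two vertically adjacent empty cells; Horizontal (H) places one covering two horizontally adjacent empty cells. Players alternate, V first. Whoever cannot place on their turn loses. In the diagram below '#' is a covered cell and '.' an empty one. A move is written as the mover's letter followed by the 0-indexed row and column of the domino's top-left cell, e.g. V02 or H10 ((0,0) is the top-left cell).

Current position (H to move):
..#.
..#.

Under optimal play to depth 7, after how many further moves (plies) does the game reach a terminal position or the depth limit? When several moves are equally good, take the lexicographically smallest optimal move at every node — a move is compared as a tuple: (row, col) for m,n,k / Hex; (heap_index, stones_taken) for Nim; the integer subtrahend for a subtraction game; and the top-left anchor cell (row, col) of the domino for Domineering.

p1 H@[..#./..#.]: H00[###./..#.]+1* H10[..#./###.]+1
p2 V@[###./..#.]: V03[####/..##]-1*
p3 H@[####/..##]: H10[####/####]+1*
p4 V@[####/####] terminal -1; root [..#./..#.] d7

PV length from [..#./..#.]: 3 plies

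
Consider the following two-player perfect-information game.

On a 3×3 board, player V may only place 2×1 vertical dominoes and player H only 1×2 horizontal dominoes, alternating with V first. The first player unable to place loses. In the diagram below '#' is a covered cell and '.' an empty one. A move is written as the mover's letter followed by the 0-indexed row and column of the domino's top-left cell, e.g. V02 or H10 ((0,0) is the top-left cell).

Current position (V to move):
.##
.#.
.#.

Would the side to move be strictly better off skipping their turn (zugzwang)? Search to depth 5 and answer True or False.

zugzwang(.##/.#./.#., V) = False

p1 V@[.##/.#./.#.]: V00[###/##./.#.]+1* V10[.##/##./##.]+1 V12[.##/.##/.##]+1
p2 H@[###/##./.#.] terminal -1; root [.##/.#./.#.] d5
suppose V passes — search the same position with H to move:
pass> p1 H@[.##/.#./.#.] terminal -1; root [.##/.#./.#.] d5
for V: play +1, pass +1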